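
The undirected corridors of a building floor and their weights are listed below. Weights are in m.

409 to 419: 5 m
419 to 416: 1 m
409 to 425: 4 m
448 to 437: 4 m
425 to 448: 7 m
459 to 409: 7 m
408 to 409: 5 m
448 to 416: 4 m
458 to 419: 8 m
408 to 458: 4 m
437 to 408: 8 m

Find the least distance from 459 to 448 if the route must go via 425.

Best 459 to 425: 459 → 409 → 425 costing 11
Shortest 425→448: 425 → 448 = 7
Total via 425: 11 + 7 = 18 m.

18 m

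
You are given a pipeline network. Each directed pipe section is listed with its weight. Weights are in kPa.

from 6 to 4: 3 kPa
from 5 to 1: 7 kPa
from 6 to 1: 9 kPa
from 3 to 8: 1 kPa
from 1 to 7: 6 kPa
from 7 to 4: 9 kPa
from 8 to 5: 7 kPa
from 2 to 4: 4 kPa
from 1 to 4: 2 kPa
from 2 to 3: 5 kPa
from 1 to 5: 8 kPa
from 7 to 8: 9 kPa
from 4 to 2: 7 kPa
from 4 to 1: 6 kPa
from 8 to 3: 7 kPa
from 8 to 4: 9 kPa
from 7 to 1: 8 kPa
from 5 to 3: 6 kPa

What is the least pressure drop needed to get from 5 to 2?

Enumerating some paths:
5 - 1 - 4 - 2: 7+2+7 = 16
5 - 3 - 8 - 4 - 2: 6+1+9+7 = 23
Cheapest is 5 - 1 - 4 - 2 at 16 kPa.

16 kPa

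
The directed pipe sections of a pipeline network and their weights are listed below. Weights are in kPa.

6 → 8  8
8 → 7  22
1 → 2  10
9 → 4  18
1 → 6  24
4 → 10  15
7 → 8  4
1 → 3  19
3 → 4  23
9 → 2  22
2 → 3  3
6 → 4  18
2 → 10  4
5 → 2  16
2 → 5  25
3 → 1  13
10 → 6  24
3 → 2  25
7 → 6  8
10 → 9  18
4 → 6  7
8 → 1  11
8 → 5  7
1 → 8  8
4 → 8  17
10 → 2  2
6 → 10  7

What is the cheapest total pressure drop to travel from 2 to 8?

Running Dijkstra from 2:
2: 0
3: 3  (via 2)
10: 4  (via 2)
1: 16  (via 3)
9: 22  (via 10)
8: 24  (via 1)
Shortest route: 2 → 3 → 1 → 8 = 24 kPa.

24 kPa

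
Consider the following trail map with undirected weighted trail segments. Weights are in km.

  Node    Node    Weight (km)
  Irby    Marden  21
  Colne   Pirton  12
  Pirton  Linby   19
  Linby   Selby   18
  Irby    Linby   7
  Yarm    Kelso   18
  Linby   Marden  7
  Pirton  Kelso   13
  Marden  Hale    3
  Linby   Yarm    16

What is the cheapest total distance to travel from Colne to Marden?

38 km

Candidate routes:
Colne–Pirton–Linby–Marden: 12+19+7 = 38
Colne–Pirton–Linby–Irby–Marden: 12+19+7+21 = 59
The minimum is 38 km via Colne–Pirton–Linby–Marden.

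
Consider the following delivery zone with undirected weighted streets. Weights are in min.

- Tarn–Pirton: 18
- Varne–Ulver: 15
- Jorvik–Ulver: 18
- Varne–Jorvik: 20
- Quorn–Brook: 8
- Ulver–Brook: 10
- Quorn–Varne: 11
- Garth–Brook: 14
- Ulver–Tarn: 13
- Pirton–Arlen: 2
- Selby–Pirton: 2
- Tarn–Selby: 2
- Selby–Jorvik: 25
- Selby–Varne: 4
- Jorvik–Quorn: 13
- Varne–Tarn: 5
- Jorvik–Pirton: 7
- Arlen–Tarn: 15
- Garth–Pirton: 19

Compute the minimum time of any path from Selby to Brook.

Candidate routes:
Selby - Tarn - Ulver - Brook: 2+13+10 = 25
Selby - Varne - Quorn - Brook: 4+11+8 = 23
Selby - Tarn - Varne - Quorn - Brook: 2+5+11+8 = 26
Selby - Varne - Ulver - Brook: 4+15+10 = 29
The minimum is 23 min via Selby - Varne - Quorn - Brook.

23 min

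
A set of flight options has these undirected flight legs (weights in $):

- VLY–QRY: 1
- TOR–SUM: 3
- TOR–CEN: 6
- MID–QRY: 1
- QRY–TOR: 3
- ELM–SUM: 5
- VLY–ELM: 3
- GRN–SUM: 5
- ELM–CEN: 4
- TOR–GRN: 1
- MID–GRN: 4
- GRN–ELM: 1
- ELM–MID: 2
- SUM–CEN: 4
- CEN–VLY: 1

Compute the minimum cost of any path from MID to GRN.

Candidate routes:
MID–ELM–GRN: 2+1 = 3
MID–QRY–TOR–GRN: 1+3+1 = 5
MID–GRN: 4 = 4
The minimum is $3 via MID–ELM–GRN.

$3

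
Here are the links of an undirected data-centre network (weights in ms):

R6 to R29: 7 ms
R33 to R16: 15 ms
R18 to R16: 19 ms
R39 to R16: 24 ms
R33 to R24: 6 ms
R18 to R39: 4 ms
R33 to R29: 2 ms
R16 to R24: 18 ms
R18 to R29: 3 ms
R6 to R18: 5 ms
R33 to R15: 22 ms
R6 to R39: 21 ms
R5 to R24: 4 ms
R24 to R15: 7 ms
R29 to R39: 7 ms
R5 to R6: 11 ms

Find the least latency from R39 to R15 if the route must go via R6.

Best R39 to R6: R39–R18–R6 costing 9
Best R6 to R15: R6–R29–R33–R24–R15 costing 22
Total via R6: 9 + 22 = 31 ms.

31 ms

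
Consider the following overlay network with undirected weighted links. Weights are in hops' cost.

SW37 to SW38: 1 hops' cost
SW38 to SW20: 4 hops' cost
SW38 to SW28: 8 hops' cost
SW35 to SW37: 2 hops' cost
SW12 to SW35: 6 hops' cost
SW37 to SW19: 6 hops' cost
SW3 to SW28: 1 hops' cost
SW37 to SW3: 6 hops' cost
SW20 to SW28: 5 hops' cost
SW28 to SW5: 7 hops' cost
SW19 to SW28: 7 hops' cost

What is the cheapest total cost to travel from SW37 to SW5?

Candidate routes:
SW37–SW38–SW28–SW5: 1+8+7 = 16
SW37–SW3–SW28–SW5: 6+1+7 = 14
SW37–SW19–SW28–SW5: 6+7+7 = 20
SW37–SW38–SW20–SW28–SW5: 1+4+5+7 = 17
Cheapest is SW37–SW3–SW28–SW5 at 14 hops' cost.

14 hops' cost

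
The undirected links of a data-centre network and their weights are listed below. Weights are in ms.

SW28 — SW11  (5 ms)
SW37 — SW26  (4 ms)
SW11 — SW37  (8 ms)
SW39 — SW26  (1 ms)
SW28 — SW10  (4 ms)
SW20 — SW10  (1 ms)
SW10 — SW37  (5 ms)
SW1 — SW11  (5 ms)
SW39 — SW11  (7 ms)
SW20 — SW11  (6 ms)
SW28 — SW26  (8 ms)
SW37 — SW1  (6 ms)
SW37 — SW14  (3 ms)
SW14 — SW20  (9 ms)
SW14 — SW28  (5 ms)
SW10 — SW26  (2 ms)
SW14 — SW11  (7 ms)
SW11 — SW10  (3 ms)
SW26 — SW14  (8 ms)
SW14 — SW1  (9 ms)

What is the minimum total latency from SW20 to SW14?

Settle nodes by increasing distance from SW20:
SW20: 0
SW10: 1  (via SW20)
SW26: 3  (via SW10)
SW39: 4  (via SW26)
SW11: 4  (via SW10)
SW28: 5  (via SW10)
SW37: 6  (via SW10)
SW1: 9  (via SW11)
SW14: 9  (via SW20)
Shortest route: SW20 → SW14 = 9 ms.

9 ms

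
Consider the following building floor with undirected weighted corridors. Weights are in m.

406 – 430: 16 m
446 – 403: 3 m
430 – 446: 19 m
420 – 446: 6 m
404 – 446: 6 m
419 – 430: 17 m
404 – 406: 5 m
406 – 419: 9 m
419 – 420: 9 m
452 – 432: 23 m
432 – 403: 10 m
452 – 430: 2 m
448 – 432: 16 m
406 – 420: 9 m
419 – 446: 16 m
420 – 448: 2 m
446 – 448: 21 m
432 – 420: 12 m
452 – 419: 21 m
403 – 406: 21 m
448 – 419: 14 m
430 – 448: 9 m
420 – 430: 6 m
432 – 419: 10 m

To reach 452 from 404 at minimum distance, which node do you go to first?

Enumerating some paths:
404 - 406 - 420 - 430 - 452: 5+9+6+2 = 22
404 - 446 - 420 - 430 - 452: 6+6+6+2 = 20
The minimum is 20 m via 404 - 446 - 420 - 430 - 452.
So from 404 the first move is to 446.

446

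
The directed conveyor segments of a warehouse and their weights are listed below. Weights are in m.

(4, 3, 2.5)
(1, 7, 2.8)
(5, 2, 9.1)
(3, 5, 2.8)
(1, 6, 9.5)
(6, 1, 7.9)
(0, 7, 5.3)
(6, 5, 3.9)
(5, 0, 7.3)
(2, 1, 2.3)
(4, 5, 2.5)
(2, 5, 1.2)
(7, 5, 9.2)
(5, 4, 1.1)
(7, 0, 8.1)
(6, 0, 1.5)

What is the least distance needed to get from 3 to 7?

Enumerating some paths:
3 → 5 → 2 → 1 → 7: 2.8+9.1+2.3+2.8 = 17
3 → 5 → 0 → 7: 2.8+7.3+5.3 = 15.4
The minimum is 15.4 m via 3 → 5 → 0 → 7.

15.4 m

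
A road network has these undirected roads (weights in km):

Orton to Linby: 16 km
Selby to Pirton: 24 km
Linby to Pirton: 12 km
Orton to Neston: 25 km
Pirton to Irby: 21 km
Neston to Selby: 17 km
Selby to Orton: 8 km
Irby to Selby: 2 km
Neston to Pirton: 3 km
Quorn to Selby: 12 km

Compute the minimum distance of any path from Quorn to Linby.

36 km

Compare a few routes:
Quorn–Selby–Neston–Pirton–Linby: 12+17+3+12 = 44
Quorn–Selby–Orton–Linby: 12+8+16 = 36
The minimum is 36 km via Quorn–Selby–Orton–Linby.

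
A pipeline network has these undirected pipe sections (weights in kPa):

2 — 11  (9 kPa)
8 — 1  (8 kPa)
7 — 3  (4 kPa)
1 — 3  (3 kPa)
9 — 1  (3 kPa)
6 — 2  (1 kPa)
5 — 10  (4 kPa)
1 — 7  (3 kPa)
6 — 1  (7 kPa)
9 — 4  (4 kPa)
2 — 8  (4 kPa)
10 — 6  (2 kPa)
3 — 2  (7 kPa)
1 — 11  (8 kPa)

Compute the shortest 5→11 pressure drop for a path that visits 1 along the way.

Shortest 5→1: 5–10–6–1 = 13
Best 1 to 11: 1–11 costing 8
Total via 1: 13 + 8 = 21 kPa.

21 kPa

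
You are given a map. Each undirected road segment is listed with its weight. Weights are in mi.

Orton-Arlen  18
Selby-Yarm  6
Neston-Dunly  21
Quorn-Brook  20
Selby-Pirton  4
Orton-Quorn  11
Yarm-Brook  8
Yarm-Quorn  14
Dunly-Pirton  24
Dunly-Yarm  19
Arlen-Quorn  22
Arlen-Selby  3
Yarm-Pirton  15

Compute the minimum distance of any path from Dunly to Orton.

Candidate routes:
Dunly - Yarm - Quorn - Orton: 19+14+11 = 44
Dunly - Yarm - Selby - Arlen - Orton: 19+6+3+18 = 46
Cheapest is Dunly - Yarm - Quorn - Orton at 44 mi.

44 mi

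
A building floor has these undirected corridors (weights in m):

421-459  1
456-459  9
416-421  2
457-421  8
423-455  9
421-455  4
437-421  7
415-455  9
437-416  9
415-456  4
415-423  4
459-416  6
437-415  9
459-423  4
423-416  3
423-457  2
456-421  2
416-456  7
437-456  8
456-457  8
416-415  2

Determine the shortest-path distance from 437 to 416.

9 m

Compare a few routes:
437 → 456 → 421 → 416: 8+2+2 = 12
437 → 416: 9 = 9
437 → 456 → 415 → 416: 8+4+2 = 14
437 → 415 → 416: 9+2 = 11
Cheapest is 437 → 416 at 9 m.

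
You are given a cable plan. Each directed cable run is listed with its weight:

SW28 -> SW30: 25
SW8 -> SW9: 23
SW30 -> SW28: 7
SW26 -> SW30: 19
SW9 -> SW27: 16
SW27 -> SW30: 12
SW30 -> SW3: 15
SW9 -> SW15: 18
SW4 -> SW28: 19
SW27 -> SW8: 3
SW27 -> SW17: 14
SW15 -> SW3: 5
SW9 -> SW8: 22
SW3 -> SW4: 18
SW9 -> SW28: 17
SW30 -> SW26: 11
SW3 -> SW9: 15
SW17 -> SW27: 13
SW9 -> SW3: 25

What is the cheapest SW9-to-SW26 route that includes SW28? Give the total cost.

53

Shortest SW9→SW28: SW9 → SW28 = 17
Best SW28 to SW26: SW28 → SW30 → SW26 costing 36
Total via SW28: 17 + 36 = 53.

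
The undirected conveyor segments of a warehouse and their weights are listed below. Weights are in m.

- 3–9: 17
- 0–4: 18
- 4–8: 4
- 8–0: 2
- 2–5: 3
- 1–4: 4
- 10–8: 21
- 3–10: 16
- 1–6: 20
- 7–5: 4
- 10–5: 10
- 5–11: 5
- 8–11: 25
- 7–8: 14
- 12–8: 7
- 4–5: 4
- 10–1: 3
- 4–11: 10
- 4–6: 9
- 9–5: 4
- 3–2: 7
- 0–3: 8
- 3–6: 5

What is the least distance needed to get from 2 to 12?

Running Dijkstra from 2:
2: 0
5: 3  (via 2)
3: 7  (via 2)
4: 7  (via 5)
7: 7  (via 5)
9: 7  (via 5)
11: 8  (via 5)
1: 11  (via 4)
8: 11  (via 4)
6: 12  (via 3)
0: 13  (via 8)
10: 13  (via 5)
12: 18  (via 8)
Shortest route: 2–5–4–8–12 = 18 m.

18 m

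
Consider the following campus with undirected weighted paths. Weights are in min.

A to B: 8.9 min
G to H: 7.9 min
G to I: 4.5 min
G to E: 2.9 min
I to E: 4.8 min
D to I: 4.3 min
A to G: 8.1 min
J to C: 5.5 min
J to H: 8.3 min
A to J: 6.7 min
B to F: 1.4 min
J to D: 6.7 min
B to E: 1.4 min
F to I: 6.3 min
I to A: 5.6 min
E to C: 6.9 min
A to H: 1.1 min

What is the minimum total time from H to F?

11.4 min

Settle nodes by increasing distance from H:
H: 0
A: 1.1  (via H)
I: 6.7  (via A)
J: 7.8  (via A)
G: 7.9  (via H)
B: 10  (via A)
E: 10.8  (via G)
D: 11  (via I)
F: 11.4  (via B)
Shortest route: H–A–B–F = 11.4 min.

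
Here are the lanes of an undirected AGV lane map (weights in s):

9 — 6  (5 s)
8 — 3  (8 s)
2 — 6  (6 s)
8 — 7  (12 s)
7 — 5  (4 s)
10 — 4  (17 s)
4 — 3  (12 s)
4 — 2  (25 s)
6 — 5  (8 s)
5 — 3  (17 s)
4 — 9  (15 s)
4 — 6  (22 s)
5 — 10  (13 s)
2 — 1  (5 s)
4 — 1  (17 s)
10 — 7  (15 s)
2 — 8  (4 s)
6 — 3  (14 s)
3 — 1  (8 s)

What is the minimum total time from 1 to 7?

Settle nodes by increasing distance from 1:
1: 0
2: 5  (via 1)
3: 8  (via 1)
8: 9  (via 2)
6: 11  (via 2)
9: 16  (via 6)
4: 17  (via 1)
5: 19  (via 6)
7: 21  (via 8)
Shortest route: 1–2–8–7 = 21 s.

21 s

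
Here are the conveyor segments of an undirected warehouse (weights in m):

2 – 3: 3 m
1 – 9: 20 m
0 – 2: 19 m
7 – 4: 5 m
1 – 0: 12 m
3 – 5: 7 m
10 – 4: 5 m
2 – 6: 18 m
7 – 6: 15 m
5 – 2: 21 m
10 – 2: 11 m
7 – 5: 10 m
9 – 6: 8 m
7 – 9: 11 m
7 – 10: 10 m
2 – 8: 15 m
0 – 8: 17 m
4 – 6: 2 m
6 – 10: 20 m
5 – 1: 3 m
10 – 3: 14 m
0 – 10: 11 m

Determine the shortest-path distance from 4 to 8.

Compare a few routes:
4 - 10 - 0 - 8: 5+11+17 = 33
4 - 10 - 2 - 8: 5+11+15 = 31
The minimum is 31 m via 4 - 10 - 2 - 8.

31 m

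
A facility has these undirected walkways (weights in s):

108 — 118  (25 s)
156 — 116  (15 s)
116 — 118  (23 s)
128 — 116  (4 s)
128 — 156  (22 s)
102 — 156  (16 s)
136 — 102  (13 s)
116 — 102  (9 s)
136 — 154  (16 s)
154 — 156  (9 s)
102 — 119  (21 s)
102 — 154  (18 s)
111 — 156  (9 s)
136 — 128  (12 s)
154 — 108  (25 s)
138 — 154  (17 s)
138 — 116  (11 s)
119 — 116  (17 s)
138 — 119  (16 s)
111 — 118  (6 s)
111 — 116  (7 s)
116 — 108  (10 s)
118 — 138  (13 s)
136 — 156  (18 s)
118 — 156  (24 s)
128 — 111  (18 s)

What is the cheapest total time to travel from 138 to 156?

26 s

Compare a few routes:
138 - 116 - 156: 11+15 = 26
138 - 116 - 111 - 156: 11+7+9 = 27
138 - 118 - 111 - 156: 13+6+9 = 28
138 - 116 - 102 - 156: 11+9+16 = 36
The minimum is 26 s via 138 - 116 - 156.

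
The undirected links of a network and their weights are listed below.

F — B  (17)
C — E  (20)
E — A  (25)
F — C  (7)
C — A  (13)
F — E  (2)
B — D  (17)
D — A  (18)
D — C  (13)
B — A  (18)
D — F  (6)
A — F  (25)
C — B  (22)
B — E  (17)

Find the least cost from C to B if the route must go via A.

Best C to A: C → A costing 13
Shortest A→B: A → B = 18
Total via A: 13 + 18 = 31.

31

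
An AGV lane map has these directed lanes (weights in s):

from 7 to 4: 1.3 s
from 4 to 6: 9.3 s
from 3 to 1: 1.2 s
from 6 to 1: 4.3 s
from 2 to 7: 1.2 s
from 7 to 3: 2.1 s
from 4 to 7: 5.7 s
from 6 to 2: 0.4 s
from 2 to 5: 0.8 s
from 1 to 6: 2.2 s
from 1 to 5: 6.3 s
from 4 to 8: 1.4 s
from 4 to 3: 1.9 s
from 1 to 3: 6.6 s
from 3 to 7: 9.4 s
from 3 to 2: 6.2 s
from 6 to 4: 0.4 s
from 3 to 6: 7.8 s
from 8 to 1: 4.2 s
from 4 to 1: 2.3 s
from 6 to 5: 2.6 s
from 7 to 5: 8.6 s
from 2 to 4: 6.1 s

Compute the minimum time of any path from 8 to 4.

6.8 s

Settle nodes by increasing distance from 8:
8: 0
1: 4.2  (via 8)
6: 6.4  (via 1)
2: 6.8  (via 6)
4: 6.8  (via 6)
Shortest route: 8 → 1 → 6 → 4 = 6.8 s.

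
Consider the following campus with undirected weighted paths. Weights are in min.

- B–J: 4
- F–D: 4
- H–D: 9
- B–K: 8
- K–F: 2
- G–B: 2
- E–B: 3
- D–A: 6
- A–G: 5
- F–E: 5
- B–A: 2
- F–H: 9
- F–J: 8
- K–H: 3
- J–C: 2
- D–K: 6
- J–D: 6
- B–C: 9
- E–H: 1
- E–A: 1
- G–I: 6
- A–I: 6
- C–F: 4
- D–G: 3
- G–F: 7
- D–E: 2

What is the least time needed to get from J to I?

12 min

Candidate routes:
J–D–E–A–I: 6+2+1+6 = 15
J–B–A–I: 4+2+6 = 12
J–B–E–A–I: 4+3+1+6 = 14
The minimum is 12 min via J–B–A–I.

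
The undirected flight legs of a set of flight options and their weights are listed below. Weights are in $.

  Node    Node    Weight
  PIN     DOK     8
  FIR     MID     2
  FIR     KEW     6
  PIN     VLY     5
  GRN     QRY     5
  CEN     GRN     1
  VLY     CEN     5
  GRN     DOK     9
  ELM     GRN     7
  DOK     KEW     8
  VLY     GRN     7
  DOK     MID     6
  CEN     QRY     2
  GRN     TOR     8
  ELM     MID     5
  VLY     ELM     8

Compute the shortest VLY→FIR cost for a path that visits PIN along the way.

Best VLY to PIN: VLY → PIN costing 5
Shortest PIN→FIR: PIN → DOK → MID → FIR = 16
Total via PIN: 5 + 16 = $21.

$21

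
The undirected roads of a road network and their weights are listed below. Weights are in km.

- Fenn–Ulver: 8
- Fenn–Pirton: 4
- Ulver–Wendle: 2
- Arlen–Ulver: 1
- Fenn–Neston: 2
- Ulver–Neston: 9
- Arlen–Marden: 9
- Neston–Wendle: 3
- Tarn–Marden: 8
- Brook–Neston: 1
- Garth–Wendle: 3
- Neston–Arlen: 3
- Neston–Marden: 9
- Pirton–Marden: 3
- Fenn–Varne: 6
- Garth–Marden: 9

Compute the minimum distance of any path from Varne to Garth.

Settle nodes by increasing distance from Varne:
Varne: 0
Fenn: 6  (via Varne)
Neston: 8  (via Fenn)
Brook: 9  (via Neston)
Pirton: 10  (via Fenn)
Wendle: 11  (via Neston)
Arlen: 11  (via Neston)
Ulver: 12  (via Arlen)
Marden: 13  (via Pirton)
Garth: 14  (via Wendle)
Shortest route: Varne–Fenn–Neston–Wendle–Garth = 14 km.

14 km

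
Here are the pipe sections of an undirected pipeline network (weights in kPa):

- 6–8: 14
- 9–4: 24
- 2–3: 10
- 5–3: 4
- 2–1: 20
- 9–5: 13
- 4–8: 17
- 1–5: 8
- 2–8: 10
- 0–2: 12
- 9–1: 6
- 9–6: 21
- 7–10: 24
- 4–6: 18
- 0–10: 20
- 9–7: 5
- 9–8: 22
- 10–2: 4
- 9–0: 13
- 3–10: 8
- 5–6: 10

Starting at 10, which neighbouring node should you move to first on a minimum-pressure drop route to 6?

Candidate routes:
10–3–5–6: 8+4+10 = 22
10–2–8–6: 4+10+14 = 28
The minimum is 22 kPa via 10–3–5–6.
So from 10 the first move is to 3.

3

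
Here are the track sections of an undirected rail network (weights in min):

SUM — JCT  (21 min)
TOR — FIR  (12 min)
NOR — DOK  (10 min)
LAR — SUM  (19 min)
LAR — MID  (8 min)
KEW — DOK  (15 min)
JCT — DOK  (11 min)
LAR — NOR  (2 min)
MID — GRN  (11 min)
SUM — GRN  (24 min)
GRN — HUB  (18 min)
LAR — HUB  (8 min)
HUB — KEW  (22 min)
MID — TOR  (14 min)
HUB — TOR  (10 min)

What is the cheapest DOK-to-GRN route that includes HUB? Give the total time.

Best DOK to HUB: DOK → NOR → LAR → HUB costing 20
Shortest HUB→GRN: HUB → GRN = 18
Total via HUB: 20 + 18 = 38 min.

38 min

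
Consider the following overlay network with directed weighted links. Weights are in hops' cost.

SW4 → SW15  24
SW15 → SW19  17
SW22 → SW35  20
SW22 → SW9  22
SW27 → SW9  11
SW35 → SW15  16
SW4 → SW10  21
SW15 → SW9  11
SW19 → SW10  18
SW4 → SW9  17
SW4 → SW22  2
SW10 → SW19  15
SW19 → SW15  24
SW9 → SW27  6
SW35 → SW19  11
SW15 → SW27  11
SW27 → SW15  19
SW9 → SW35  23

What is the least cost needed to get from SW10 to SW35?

73 hops' cost

Settle nodes by increasing distance from SW10:
SW10: 0
SW19: 15  (via SW10)
SW15: 39  (via SW19)
SW27: 50  (via SW15)
SW9: 50  (via SW15)
SW35: 73  (via SW9)
Shortest route: SW10–SW19–SW15–SW9–SW35 = 73 hops' cost.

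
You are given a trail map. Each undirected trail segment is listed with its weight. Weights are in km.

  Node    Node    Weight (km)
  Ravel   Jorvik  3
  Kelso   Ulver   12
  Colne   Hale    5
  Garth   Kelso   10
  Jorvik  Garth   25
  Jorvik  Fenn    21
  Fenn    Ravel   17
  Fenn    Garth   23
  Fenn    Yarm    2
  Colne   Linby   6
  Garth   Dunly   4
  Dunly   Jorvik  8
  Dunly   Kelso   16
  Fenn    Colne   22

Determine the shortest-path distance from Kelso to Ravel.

25 km

Enumerating some paths:
Kelso → Garth → Dunly → Jorvik → Ravel: 10+4+8+3 = 25
Kelso → Dunly → Jorvik → Ravel: 16+8+3 = 27
Cheapest is Kelso → Garth → Dunly → Jorvik → Ravel at 25 km.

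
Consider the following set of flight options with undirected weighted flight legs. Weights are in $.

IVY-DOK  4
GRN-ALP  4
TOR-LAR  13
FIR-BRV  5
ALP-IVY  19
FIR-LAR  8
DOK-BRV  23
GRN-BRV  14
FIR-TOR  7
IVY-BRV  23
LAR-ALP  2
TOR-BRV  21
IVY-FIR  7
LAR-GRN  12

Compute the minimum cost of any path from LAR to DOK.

Candidate routes:
LAR - ALP - GRN - BRV - FIR - IVY - DOK: 2+4+14+5+7+4 = 36
LAR - TOR - FIR - IVY - DOK: 13+7+7+4 = 31
LAR - ALP - IVY - DOK: 2+19+4 = 25
LAR - FIR - IVY - DOK: 8+7+4 = 19
The minimum is $19 via LAR - FIR - IVY - DOK.

$19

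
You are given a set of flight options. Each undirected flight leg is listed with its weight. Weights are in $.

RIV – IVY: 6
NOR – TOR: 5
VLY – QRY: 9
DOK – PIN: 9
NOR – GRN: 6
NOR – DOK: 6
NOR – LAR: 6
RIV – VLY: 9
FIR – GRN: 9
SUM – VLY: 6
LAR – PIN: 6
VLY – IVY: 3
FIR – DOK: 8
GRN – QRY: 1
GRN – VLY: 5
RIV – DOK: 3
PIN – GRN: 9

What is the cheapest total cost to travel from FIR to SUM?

$20

Compare a few routes:
FIR → DOK → RIV → IVY → VLY → SUM: 8+3+6+3+6 = 26
FIR → GRN → VLY → SUM: 9+5+6 = 20
FIR → DOK → RIV → VLY → SUM: 8+3+9+6 = 26
FIR → GRN → QRY → VLY → SUM: 9+1+9+6 = 25
Cheapest is FIR → GRN → VLY → SUM at $20.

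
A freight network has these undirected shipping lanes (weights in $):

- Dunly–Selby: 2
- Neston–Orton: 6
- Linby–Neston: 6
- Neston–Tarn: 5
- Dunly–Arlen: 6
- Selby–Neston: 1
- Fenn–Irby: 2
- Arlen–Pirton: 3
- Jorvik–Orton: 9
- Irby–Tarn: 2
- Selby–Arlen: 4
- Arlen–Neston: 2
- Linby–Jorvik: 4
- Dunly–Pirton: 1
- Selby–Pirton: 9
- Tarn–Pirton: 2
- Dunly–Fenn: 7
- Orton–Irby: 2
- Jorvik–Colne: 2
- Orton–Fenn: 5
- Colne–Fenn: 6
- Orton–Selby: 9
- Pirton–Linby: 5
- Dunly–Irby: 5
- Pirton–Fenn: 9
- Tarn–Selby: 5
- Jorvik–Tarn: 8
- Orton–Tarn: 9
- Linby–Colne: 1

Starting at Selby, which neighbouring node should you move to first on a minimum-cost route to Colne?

Candidate routes:
Selby–Dunly–Pirton–Linby–Colne: 2+1+5+1 = 9
Selby–Neston–Linby–Colne: 1+6+1 = 8
The minimum is $8 via Selby–Neston–Linby–Colne.
So from Selby the first move is to Neston.

Neston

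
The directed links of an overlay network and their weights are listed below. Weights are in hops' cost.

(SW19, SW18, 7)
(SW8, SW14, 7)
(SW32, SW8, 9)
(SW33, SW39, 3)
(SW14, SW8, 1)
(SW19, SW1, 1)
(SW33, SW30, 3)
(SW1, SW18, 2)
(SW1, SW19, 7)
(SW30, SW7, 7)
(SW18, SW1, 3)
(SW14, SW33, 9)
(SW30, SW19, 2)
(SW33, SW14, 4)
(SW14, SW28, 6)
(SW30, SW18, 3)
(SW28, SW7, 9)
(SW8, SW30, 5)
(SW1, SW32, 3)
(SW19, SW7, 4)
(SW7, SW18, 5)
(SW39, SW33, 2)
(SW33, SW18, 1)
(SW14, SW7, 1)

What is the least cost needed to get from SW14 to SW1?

9 hops' cost

Enumerating some paths:
SW14–SW8–SW30–SW18–SW1: 1+5+3+3 = 12
SW14–SW33–SW18–SW1: 9+1+3 = 13
SW14–SW7–SW18–SW1: 1+5+3 = 9
Cheapest is SW14–SW7–SW18–SW1 at 9 hops' cost.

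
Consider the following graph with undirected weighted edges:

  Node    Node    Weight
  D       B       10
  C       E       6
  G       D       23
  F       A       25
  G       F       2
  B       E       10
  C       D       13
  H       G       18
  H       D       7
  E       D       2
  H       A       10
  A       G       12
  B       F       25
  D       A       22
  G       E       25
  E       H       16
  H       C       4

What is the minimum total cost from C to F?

24

Enumerating some paths:
C → E → D → G → F: 6+2+23+2 = 33
C → H → G → F: 4+18+2 = 24
C → H → A → G → F: 4+10+12+2 = 28
C → E → G → F: 6+25+2 = 33
The minimum is 24 via C → H → G → F.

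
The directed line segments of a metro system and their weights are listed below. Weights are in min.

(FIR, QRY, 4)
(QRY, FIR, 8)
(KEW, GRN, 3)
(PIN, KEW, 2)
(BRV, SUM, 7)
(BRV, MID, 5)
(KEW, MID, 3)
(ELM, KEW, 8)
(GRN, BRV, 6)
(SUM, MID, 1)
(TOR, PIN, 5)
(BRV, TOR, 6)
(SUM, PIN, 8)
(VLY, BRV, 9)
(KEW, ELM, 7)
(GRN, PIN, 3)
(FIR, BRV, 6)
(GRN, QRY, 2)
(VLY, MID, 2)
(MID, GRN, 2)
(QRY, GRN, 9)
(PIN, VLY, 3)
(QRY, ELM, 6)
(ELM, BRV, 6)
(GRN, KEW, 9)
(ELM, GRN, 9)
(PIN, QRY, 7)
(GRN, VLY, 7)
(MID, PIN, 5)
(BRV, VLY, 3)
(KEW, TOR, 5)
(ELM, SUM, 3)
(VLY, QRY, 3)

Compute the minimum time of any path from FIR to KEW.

Settle nodes by increasing distance from FIR:
FIR: 0
QRY: 4  (via FIR)
BRV: 6  (via FIR)
VLY: 9  (via BRV)
ELM: 10  (via QRY)
MID: 11  (via BRV)
TOR: 12  (via BRV)
GRN: 13  (via QRY)
SUM: 13  (via BRV)
PIN: 16  (via MID)
KEW: 18  (via ELM)
Shortest route: FIR–QRY–ELM–KEW = 18 min.

18 min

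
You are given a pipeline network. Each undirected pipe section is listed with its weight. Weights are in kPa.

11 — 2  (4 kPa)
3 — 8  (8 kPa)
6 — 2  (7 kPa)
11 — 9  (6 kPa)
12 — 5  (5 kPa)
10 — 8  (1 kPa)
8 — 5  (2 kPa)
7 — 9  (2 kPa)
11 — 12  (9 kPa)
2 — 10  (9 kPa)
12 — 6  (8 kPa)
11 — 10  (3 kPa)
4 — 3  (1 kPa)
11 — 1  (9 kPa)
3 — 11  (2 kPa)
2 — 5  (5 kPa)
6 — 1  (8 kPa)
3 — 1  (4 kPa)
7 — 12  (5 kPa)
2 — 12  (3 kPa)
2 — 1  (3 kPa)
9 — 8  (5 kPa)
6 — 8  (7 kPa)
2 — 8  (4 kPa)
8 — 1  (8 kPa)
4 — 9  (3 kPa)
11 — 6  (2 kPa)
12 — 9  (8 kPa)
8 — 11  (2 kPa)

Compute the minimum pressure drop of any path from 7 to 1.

Candidate routes:
7 - 12 - 2 - 1: 5+3+3 = 11
7 - 9 - 8 - 2 - 1: 2+5+4+3 = 14
7 - 9 - 11 - 3 - 1: 2+6+2+4 = 14
7 - 9 - 4 - 3 - 1: 2+3+1+4 = 10
The minimum is 10 kPa via 7 - 9 - 4 - 3 - 1.

10 kPa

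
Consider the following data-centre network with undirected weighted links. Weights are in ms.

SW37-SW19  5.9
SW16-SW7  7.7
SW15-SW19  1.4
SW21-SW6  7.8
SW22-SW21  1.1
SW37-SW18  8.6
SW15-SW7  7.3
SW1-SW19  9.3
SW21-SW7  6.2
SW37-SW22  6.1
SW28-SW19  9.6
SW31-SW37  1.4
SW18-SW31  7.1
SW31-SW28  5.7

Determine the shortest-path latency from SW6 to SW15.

Candidate routes:
SW6–SW21–SW22–SW37–SW18–SW31–SW28–SW19–SW15: 7.8+1.1+6.1+8.6+7.1+5.7+9.6+1.4 = 47.4
SW6–SW21–SW7–SW15: 7.8+6.2+7.3 = 21.3
SW6–SW21–SW22–SW37–SW31–SW28–SW19–SW15: 7.8+1.1+6.1+1.4+5.7+9.6+1.4 = 33.1
SW6–SW21–SW22–SW37–SW19–SW15: 7.8+1.1+6.1+5.9+1.4 = 22.3
Cheapest is SW6–SW21–SW7–SW15 at 21.3 ms.

21.3 ms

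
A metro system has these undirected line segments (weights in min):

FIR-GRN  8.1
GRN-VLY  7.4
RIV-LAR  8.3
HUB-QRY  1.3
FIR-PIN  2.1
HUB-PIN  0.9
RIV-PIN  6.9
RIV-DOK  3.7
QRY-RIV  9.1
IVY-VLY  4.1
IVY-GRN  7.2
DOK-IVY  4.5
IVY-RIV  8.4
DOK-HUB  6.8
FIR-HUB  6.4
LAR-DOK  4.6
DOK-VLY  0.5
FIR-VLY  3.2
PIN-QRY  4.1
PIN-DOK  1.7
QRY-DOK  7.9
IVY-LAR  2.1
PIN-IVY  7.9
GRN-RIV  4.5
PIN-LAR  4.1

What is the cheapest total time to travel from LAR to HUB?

Candidate routes:
LAR → IVY → VLY → DOK → PIN → HUB: 2.1+4.1+0.5+1.7+0.9 = 9.3
LAR → DOK → PIN → HUB: 4.6+1.7+0.9 = 7.2
LAR → IVY → DOK → PIN → HUB: 2.1+4.5+1.7+0.9 = 9.2
LAR → PIN → HUB: 4.1+0.9 = 5
The minimum is 5 min via LAR → PIN → HUB.

5 min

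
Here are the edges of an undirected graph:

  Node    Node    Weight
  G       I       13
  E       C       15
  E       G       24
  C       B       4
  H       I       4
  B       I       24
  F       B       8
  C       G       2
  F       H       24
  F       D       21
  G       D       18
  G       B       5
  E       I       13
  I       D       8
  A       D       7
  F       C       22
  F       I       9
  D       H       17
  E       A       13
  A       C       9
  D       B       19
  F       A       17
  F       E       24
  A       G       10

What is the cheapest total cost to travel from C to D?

Enumerating some paths:
C - A - D: 9+7 = 16
C - G - A - D: 2+10+7 = 19
The minimum is 16 via C - A - D.

16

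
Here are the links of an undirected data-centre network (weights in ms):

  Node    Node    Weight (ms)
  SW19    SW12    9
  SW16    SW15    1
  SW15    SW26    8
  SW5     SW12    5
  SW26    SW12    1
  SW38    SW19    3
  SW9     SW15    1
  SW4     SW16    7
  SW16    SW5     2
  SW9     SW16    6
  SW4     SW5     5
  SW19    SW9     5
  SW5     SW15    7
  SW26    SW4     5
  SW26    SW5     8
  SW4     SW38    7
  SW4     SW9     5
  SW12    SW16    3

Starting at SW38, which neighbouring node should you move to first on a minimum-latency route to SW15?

SW19

Candidate routes:
SW38–SW4–SW5–SW16–SW15: 7+5+2+1 = 15
SW38–SW19–SW9–SW15: 3+5+1 = 9
SW38–SW4–SW9–SW15: 7+5+1 = 13
SW38–SW19–SW9–SW16–SW15: 3+5+6+1 = 15
Cheapest is SW38–SW19–SW9–SW15 at 9 ms.
So from SW38 the first move is to SW19.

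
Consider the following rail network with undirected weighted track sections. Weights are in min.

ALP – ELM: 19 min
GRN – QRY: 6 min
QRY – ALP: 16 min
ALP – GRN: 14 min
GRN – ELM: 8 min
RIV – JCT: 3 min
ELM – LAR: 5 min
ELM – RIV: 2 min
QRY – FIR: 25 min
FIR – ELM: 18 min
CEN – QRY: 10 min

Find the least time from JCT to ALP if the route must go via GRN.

Shortest JCT→GRN: JCT–RIV–ELM–GRN = 13
Best GRN to ALP: GRN–ALP costing 14
Total via GRN: 13 + 14 = 27 min.

27 min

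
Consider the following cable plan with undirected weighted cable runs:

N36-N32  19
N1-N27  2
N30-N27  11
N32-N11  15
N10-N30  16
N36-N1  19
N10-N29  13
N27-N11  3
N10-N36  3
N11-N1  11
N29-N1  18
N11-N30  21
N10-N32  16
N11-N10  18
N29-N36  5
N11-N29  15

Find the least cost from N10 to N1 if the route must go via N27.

23

Best N10 to N27: N10–N11–N27 costing 21
Shortest N27→N1: N27–N1 = 2
Total via N27: 21 + 2 = 23.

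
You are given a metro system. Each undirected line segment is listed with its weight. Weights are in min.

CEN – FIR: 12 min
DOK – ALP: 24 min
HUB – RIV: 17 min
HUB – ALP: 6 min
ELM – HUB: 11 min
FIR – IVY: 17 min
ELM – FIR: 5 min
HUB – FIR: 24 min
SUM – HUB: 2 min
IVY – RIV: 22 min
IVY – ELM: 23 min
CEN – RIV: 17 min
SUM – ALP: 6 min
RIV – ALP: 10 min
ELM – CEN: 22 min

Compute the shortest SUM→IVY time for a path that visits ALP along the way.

38 min

Shortest SUM→ALP: SUM–ALP = 6
Best ALP to IVY: ALP–RIV–IVY costing 32
Total via ALP: 6 + 32 = 38 min.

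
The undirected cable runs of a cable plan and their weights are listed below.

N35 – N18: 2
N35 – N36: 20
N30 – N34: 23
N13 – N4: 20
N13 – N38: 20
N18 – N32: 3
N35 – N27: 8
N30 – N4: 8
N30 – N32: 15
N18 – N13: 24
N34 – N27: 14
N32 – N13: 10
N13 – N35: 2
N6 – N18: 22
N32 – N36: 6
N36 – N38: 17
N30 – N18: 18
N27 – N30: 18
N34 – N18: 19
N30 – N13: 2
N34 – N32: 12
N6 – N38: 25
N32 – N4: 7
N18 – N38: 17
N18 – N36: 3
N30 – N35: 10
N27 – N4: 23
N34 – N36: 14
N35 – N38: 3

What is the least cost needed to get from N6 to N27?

Shortest distances from N6:
N6: 0
N18: 22  (via N6)
N35: 24  (via N18)
N36: 25  (via N18)
N32: 25  (via N18)
N38: 25  (via N6)
N13: 26  (via N35)
N30: 28  (via N13)
N4: 32  (via N32)
N27: 32  (via N35)
Shortest route: N6–N18–N35–N27 = 32.

32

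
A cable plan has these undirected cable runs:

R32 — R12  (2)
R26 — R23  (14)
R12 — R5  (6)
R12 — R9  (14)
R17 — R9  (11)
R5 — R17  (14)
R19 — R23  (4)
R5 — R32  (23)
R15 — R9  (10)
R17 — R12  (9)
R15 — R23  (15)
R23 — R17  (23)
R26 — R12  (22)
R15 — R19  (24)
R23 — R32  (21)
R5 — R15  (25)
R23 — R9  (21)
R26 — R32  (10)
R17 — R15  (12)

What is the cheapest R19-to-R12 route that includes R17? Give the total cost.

36

Best R19 to R17: R19 → R23 → R17 costing 27
Best R17 to R12: R17 → R12 costing 9
Total via R17: 27 + 9 = 36.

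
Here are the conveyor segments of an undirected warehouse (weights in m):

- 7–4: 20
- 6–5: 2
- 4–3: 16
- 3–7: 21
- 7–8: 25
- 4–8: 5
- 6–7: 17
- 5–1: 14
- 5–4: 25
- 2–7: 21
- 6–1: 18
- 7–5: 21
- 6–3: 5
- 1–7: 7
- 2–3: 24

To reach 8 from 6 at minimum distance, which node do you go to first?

Candidate routes:
6–7–8: 17+25 = 42
6–3–4–8: 5+16+5 = 26
6–5–4–8: 2+25+5 = 32
The minimum is 26 m via 6–3–4–8.
So from 6 the first move is to 3.

3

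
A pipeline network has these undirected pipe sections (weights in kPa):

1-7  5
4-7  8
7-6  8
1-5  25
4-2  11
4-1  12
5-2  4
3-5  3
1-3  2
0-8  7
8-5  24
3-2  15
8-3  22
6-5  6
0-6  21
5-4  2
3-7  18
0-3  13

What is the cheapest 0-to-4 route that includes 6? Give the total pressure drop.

29 kPa

Shortest 0→6: 0–6 = 21
Best 6 to 4: 6–5–4 costing 8
Total via 6: 21 + 8 = 29 kPa.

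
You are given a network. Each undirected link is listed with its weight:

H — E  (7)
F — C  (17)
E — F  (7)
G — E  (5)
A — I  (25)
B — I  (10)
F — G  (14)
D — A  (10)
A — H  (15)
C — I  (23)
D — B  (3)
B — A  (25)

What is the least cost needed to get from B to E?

35

Running Dijkstra from B:
B: 0
D: 3  (via B)
I: 10  (via B)
A: 13  (via D)
H: 28  (via A)
C: 33  (via I)
E: 35  (via H)
Shortest route: B → D → A → H → E = 35.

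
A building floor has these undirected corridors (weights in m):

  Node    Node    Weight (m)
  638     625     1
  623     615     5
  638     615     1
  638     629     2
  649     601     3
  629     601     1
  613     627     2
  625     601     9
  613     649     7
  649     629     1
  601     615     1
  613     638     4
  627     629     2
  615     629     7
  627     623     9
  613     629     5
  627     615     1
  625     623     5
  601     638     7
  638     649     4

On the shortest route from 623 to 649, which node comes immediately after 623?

Compare a few routes:
623–615–601–649: 5+1+3 = 9
623–615–627–629–649: 5+1+2+1 = 9
623–615–638–629–649: 5+1+2+1 = 9
623–615–601–629–649: 5+1+1+1 = 8
Cheapest is 623–615–601–629–649 at 8 m.
So from 623 the first move is to 615.

615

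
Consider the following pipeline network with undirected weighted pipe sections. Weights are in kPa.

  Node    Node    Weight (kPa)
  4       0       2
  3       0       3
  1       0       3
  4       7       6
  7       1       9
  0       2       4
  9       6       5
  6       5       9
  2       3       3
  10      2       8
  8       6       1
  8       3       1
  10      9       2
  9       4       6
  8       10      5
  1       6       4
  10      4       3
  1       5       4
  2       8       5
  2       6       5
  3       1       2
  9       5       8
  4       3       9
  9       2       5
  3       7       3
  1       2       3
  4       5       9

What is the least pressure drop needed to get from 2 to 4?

Shortest distances from 2:
2: 0
1: 3  (via 2)
3: 3  (via 2)
0: 4  (via 2)
8: 4  (via 3)
6: 5  (via 2)
9: 5  (via 2)
4: 6  (via 0)
Shortest route: 2 → 0 → 4 = 6 kPa.

6 kPa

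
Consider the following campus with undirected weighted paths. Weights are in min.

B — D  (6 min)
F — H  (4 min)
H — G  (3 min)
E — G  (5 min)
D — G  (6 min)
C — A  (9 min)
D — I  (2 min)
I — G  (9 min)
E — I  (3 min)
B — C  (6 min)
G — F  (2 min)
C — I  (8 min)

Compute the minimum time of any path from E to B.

11 min

Running Dijkstra from E:
E: 0
I: 3  (via E)
D: 5  (via I)
G: 5  (via E)
F: 7  (via G)
H: 8  (via G)
B: 11  (via D)
Shortest route: E–I–D–B = 11 min.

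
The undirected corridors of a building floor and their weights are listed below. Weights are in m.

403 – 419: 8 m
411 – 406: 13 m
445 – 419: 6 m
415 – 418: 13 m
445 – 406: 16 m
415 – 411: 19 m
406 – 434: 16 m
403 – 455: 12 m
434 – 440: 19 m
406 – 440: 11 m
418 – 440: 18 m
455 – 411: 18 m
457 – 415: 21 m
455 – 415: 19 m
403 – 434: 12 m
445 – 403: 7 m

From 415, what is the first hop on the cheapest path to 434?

455

Candidate routes:
415 → 455 → 403 → 434: 19+12+12 = 43
415 → 418 → 440 → 434: 13+18+19 = 50
415 → 411 → 406 → 434: 19+13+16 = 48
The minimum is 43 m via 415 → 455 → 403 → 434.
So from 415 the first move is to 455.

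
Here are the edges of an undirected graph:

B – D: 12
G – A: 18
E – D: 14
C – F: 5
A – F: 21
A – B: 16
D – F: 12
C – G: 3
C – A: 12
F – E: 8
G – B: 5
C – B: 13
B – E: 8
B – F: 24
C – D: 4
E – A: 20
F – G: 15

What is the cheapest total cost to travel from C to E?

13

Enumerating some paths:
C - G - B - E: 3+5+8 = 16
C - F - E: 5+8 = 13
The minimum is 13 via C - F - E.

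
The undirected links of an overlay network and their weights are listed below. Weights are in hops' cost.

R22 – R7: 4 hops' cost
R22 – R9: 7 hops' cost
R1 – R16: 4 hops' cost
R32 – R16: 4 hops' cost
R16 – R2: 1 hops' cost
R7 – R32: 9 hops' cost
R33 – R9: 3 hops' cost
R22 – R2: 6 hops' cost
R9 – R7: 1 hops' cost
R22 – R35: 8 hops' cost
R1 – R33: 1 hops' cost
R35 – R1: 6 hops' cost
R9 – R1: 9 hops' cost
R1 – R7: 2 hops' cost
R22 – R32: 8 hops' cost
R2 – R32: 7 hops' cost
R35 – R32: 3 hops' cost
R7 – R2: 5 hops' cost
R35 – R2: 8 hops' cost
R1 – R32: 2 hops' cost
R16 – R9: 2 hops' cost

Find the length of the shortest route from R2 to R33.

6 hops' cost

Settle nodes by increasing distance from R2:
R2: 0
R16: 1  (via R2)
R9: 3  (via R16)
R7: 4  (via R9)
R32: 5  (via R16)
R1: 5  (via R16)
R33: 6  (via R9)
Shortest route: R2–R16–R9–R33 = 6 hops' cost.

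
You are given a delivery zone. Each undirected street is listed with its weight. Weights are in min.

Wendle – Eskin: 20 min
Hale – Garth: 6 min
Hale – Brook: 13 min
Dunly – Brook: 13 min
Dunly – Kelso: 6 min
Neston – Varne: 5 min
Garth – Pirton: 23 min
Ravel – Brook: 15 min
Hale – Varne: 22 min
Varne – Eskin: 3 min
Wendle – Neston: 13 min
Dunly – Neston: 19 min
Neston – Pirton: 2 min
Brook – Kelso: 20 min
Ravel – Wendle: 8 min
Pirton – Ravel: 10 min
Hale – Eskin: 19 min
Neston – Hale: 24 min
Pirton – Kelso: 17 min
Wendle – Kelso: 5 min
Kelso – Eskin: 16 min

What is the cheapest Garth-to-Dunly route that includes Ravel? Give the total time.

52 min

Best Garth to Ravel: Garth → Pirton → Ravel costing 33
Best Ravel to Dunly: Ravel → Wendle → Kelso → Dunly costing 19
Total via Ravel: 33 + 19 = 52 min.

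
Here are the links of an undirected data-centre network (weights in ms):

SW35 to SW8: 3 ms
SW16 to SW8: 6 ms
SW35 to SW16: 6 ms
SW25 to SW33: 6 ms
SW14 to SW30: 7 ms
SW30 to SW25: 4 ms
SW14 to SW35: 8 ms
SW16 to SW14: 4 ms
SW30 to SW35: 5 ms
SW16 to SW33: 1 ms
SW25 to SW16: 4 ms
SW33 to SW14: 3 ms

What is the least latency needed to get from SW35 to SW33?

Running Dijkstra from SW35:
SW35: 0
SW8: 3  (via SW35)
SW30: 5  (via SW35)
SW16: 6  (via SW35)
SW33: 7  (via SW16)
Shortest route: SW35–SW16–SW33 = 7 ms.

7 ms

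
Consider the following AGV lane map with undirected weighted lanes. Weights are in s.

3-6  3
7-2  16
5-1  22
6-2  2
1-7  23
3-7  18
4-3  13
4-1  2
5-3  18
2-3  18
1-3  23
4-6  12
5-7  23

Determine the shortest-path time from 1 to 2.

16 s

Candidate routes:
1 - 4 - 6 - 2: 2+12+2 = 16
1 - 4 - 3 - 6 - 2: 2+13+3+2 = 20
The minimum is 16 s via 1 - 4 - 6 - 2.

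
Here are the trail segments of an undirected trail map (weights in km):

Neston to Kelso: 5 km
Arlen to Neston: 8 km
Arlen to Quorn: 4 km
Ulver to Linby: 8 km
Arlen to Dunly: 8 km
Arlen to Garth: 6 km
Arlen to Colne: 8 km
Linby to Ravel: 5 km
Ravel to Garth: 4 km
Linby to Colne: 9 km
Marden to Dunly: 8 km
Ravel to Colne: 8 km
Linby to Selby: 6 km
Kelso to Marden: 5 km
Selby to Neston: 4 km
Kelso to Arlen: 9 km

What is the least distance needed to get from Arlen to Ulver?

23 km

Running Dijkstra from Arlen:
Arlen: 0
Quorn: 4  (via Arlen)
Garth: 6  (via Arlen)
Colne: 8  (via Arlen)
Dunly: 8  (via Arlen)
Neston: 8  (via Arlen)
Kelso: 9  (via Arlen)
Ravel: 10  (via Garth)
Selby: 12  (via Neston)
Marden: 14  (via Kelso)
Linby: 15  (via Ravel)
Ulver: 23  (via Linby)
Shortest route: Arlen–Garth–Ravel–Linby–Ulver = 23 km.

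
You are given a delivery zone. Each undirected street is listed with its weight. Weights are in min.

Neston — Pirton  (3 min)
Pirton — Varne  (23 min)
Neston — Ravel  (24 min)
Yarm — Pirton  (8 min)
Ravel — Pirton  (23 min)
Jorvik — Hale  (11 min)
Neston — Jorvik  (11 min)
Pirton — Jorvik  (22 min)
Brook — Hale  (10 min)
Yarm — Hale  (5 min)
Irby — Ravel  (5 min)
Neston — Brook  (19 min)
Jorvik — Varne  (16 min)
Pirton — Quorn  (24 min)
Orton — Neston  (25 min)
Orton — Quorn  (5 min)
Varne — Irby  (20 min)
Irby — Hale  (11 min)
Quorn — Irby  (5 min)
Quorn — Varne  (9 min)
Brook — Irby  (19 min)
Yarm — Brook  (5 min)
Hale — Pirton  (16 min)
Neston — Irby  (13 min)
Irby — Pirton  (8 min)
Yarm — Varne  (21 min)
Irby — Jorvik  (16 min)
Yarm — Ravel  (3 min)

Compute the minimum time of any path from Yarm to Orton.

Candidate routes:
Yarm–Pirton–Neston–Irby–Quorn–Orton: 8+3+13+5+5 = 34
Yarm–Ravel–Irby–Quorn–Orton: 3+5+5+5 = 18
Yarm–Hale–Irby–Quorn–Orton: 5+11+5+5 = 26
Yarm–Pirton–Irby–Quorn–Orton: 8+8+5+5 = 26
The minimum is 18 min via Yarm–Ravel–Irby–Quorn–Orton.

18 min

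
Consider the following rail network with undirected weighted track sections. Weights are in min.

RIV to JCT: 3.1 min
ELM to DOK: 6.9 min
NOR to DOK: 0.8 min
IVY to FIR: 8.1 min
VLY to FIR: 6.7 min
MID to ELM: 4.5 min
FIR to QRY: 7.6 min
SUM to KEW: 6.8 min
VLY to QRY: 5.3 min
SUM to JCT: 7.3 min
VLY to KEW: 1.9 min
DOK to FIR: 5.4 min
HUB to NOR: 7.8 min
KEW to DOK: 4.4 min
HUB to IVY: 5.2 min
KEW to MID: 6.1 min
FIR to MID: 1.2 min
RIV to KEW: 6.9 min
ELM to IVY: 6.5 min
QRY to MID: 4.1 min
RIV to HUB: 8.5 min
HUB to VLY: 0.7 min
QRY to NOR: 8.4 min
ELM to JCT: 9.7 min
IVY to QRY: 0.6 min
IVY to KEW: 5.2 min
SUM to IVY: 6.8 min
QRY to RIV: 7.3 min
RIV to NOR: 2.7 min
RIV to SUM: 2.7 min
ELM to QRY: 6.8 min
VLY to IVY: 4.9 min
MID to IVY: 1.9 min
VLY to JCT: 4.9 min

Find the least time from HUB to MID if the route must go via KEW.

Shortest HUB→KEW: HUB–VLY–KEW = 2.6
Best KEW to MID: KEW–MID costing 6.1
Total via KEW: 2.6 + 6.1 = 8.7 min.

8.7 min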